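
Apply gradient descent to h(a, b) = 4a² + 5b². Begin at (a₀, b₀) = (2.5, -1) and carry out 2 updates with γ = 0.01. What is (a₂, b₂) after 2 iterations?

∇h = (8a, 10b)
Step 1: at (2.5, -1), ∇h = (20, -10) → (2.5, -1) − 0.01·(20, -10) = (2.3, -0.9)
Step 2: at (2.3, -0.9), ∇h = (18.4, -9) → (2.3, -0.9) − 0.01·(18.4, -9) = (2.116, -0.81)

(2.116, -0.81)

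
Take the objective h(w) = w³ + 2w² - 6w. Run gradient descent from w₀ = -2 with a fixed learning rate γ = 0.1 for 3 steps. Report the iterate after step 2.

-1.452

h′(w) = 3w² + 4w - 6
Step 1: h′(-2) = -2; w₁ = -2 − 0.1·(-2) = -1.8
Step 2: h′(-1.8) = -3.48; w₂ = -1.8 − 0.1·(-3.48) = -1.452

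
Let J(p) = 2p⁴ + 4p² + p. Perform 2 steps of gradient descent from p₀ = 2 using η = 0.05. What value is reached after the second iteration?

J′(p) = 8p³ + 8p + 1
p₁ = 2 − 0.05·81 = -2.05
p₂ = -2.05 − 0.05·(-84.321) = 2.16605

2.16605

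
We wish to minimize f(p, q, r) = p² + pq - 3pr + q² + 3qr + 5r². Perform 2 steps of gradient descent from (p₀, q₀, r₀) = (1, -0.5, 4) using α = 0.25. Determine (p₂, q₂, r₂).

∇f = (2p + q - 3r, p + 2q + 3r, -3p + 3q + 10r)
(p₁, q₁, r₁) = (1, -0.5, 4) − 0.25·(-10.5, 12, 35.5) = (3.625, -3.5, -4.875)
(p₂, q₂, r₂) = (3.625, -3.5, -4.875) − 0.25·(18.375, -18, -70.125) = (-0.96875, 1, 12.65625)

(-0.96875, 1, 12.65625)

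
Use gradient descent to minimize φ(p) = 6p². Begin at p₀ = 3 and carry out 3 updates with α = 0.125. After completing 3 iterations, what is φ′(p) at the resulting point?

φ′(p) = 12p
p₁ = 3 − 0.125·36 = -1.5
p₂ = -1.5 − 0.125·(-18) = 0.75
p₃ = 0.75 − 0.125·9 = -0.375
φ′(p) at (-0.375) = -4.5

-4.5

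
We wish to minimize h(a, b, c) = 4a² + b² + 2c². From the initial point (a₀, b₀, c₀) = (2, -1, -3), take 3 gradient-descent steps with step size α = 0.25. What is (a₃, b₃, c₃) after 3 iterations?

∇h = (8a, 2b, 4c)
Step 1: at (2, -1, -3), ∇h = (16, -2, -12) → (2, -1, -3) − 0.25·(16, -2, -12) = (-2, -0.5, 0)
Step 2: at (-2, -0.5, 0), ∇h = (-16, -1, 0) → (-2, -0.5, 0) − 0.25·(-16, -1, 0) = (2, -0.25, 0)
Step 3: at (2, -0.25, 0), ∇h = (16, -0.5, 0) → (2, -0.25, 0) − 0.25·(16, -0.5, 0) = (-2, -0.125, 0)

(-2, -0.125, 0)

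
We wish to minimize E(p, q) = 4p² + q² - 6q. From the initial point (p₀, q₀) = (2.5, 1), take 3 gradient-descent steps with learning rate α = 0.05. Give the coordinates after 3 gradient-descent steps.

(0.54, 1.542)

∇E = (8p, 2q - 6)
Step 1: at (2.5, 1), ∇E = (20, -4) → (2.5, 1) − 0.05·(20, -4) = (1.5, 1.2)
Step 2: at (1.5, 1.2), ∇E = (12, -3.6) → (1.5, 1.2) − 0.05·(12, -3.6) = (0.9, 1.38)
Step 3: at (0.9, 1.38), ∇E = (7.2, -3.24) → (0.9, 1.38) − 0.05·(7.2, -3.24) = (0.54, 1.542)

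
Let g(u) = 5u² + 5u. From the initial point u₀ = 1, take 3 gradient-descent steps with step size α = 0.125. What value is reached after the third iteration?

-0.5234375

g′(u) = 10u + 5
Step 1: g′(1) = 15; u₁ = 1 − 0.125·15 = -0.875
Step 2: g′(-0.875) = -3.75; u₂ = -0.875 − 0.125·(-3.75) = -0.40625
Step 3: g′(-0.40625) = 0.9375; u₃ = -0.40625 − 0.125·0.9375 = -0.5234375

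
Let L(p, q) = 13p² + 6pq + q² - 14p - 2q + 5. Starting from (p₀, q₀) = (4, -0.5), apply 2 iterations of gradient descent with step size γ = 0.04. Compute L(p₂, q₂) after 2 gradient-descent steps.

0.1704096

∇L = (26p + 6q - 14, 6p + 2q - 2)
Step 1: at (4, -0.5), ∇L = (87, 21) → (4, -0.5) − 0.04·(87, 21) = (0.52, -1.34)
Step 2: at (0.52, -1.34), ∇L = (-8.52, -1.56) → (0.52, -1.34) − 0.04·(-8.52, -1.56) = (0.8608, -1.2776)
L(0.8608, -1.2776) = 0.1704096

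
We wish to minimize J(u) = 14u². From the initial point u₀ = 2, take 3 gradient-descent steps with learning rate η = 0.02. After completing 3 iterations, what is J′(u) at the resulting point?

4.770304

J′(u) = 28u
u₁ = 2 − 0.02·56 = 0.88
u₂ = 0.88 − 0.02·24.64 = 0.3872
u₃ = 0.3872 − 0.02·10.8416 = 0.170368
J′(u) at (0.170368) = 4.770304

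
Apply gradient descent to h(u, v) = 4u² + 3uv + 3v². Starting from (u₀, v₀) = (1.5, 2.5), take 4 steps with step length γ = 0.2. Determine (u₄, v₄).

∇h = (8u + 3v, 3u + 6v)
Step 1: at (1.5, 2.5), ∇h = (19.5, 19.5) → (1.5, 2.5) − 0.2·(19.5, 19.5) = (-2.4, -1.4)
Step 2: at (-2.4, -1.4), ∇h = (-23.4, -15.6) → (-2.4, -1.4) − 0.2·(-23.4, -15.6) = (2.28, 1.72)
Step 3: at (2.28, 1.72), ∇h = (23.4, 17.16) → (2.28, 1.72) − 0.2·(23.4, 17.16) = (-2.4, -1.712)
Step 4: at (-2.4, -1.712), ∇h = (-24.336, -17.472) → (-2.4, -1.712) − 0.2·(-24.336, -17.472) = (2.4672, 1.7824)

(2.4672, 1.7824)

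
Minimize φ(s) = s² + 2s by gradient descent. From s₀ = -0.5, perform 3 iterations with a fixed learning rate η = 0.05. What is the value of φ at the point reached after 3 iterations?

φ′(s) = 2s + 2
Step 1: φ′(-0.5) = 1; s₁ = -0.5 − 0.05·1 = -0.55
Step 2: φ′(-0.55) = 0.9; s₂ = -0.55 − 0.05·0.9 = -0.595
Step 3: φ′(-0.595) = 0.81; s₃ = -0.595 − 0.05·0.81 = -0.6355
φ(-0.6355) = -0.86713975

-0.86713975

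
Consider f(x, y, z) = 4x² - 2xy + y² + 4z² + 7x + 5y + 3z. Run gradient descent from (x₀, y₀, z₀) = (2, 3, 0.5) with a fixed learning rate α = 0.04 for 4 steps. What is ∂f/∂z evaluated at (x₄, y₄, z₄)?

1.49669632

∇f = (8x - 2y + 7, -2x + 2y + 5, 8z + 3)
(x₁, y₁, z₁) = (2, 3, 0.5) − 0.04·(17, 7, 7) = (1.32, 2.72, 0.22)
(x₂, y₂, z₂) = (1.32, 2.72, 0.22) − 0.04·(12.12, 7.8, 4.76) = (0.8352, 2.408, 0.0296)
(x₃, y₃, z₃) = (0.8352, 2.408, 0.0296) − 0.04·(8.8656, 8.1456, 3.2368) = (0.480576, 2.082176, -0.099872)
(x₄, y₄, z₄) = (0.480576, 2.082176, -0.099872) − 0.04·(6.680256, 8.2032, 2.201024) = (0.21336576, 1.754048, -0.18791296)
∂f/∂z at (0.21336576, 1.754048, -0.18791296) = 1.49669632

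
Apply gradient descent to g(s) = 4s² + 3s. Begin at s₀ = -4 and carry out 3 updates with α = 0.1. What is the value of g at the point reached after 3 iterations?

g′(s) = 8s + 3
Step 1: g′(-4) = -29; s₁ = -4 − 0.1·(-29) = -1.1
Step 2: g′(-1.1) = -5.8; s₂ = -1.1 − 0.1·(-5.8) = -0.52
Step 3: g′(-0.52) = -1.16; s₃ = -0.52 − 0.1·(-1.16) = -0.404
g(-0.404) = -0.559136

-0.559136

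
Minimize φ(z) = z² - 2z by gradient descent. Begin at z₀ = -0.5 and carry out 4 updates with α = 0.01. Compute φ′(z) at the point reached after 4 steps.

φ′(z) = 2z - 2
Step 1: φ′(-0.5) = -3; z₁ = -0.5 − 0.01·(-3) = -0.47
Step 2: φ′(-0.47) = -2.94; z₂ = -0.47 − 0.01·(-2.94) = -0.4406
Step 3: φ′(-0.4406) = -2.8812; z₃ = -0.4406 − 0.01·(-2.8812) = -0.411788
Step 4: φ′(-0.411788) = -2.823576; z₄ = -0.411788 − 0.01·(-2.823576) = -0.38355224
φ′(z) at (-0.38355224) = -2.76710448

-2.76710448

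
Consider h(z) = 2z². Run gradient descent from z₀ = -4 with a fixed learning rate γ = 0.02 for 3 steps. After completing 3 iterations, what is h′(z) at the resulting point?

h′(z) = 4z
Step 1: h′(-4) = -16; z₁ = -4 − 0.02·(-16) = -3.68
Step 2: h′(-3.68) = -14.72; z₂ = -3.68 − 0.02·(-14.72) = -3.3856
Step 3: h′(-3.3856) = -13.5424; z₃ = -3.3856 − 0.02·(-13.5424) = -3.114752
h′(z) at (-3.114752) = -12.459008

-12.459008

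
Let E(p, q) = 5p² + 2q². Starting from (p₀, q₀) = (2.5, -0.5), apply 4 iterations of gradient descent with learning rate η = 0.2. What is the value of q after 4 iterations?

∇E = (10p, 4q)
(p₁, q₁) = (2.5, -0.5) − 0.2·(25, -2) = (-2.5, -0.1)
(p₂, q₂) = (-2.5, -0.1) − 0.2·(-25, -0.4) = (2.5, -0.02)
(p₃, q₃) = (2.5, -0.02) − 0.2·(25, -0.08) = (-2.5, -0.004)
(p₄, q₄) = (-2.5, -0.004) − 0.2·(-25, -0.016) = (2.5, -0.0008)
q = -0.0008

-0.0008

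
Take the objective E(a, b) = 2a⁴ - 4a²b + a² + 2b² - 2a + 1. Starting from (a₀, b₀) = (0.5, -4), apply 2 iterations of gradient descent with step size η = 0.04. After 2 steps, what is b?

∇E = (8a³ - 8ab + 2a - 2, -4a² + 4b)
Step 1: at (0.5, -4), ∇E = (16, -17) → (0.5, -4) − 0.04·(16, -17) = (-0.14, -3.32)
Step 2: at (-0.14, -3.32), ∇E = (-6.020352, -13.3584) → (-0.14, -3.32) − 0.04·(-6.020352, -13.3584) = (0.10081408, -2.785664)
b = -2.785664

-2.785664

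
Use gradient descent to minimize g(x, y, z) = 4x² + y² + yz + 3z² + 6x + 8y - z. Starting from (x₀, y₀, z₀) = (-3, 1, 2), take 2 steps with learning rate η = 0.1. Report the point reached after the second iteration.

∇g = (8x + 6, 2y + z + 8, y + 6z - 1)
(x₁, y₁, z₁) = (-3, 1, 2) − 0.1·(-18, 12, 12) = (-1.2, -0.2, 0.8)
(x₂, y₂, z₂) = (-1.2, -0.2, 0.8) − 0.1·(-3.6, 8.4, 3.6) = (-0.84, -1.04, 0.44)

(-0.84, -1.04, 0.44)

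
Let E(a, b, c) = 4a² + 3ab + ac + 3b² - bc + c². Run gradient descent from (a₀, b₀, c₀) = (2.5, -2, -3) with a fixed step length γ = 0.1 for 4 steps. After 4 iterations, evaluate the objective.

∇E = (8a + 3b + c, 3a + 6b - c, a - b + 2c)
Step 1: at (2.5, -2, -3), ∇E = (11, -1.5, -1.5) → (2.5, -2, -3) − 0.1·(11, -1.5, -1.5) = (1.4, -1.85, -2.85)
Step 2: at (1.4, -1.85, -2.85), ∇E = (2.8, -4.05, -2.45) → (1.4, -1.85, -2.85) − 0.1·(2.8, -4.05, -2.45) = (1.12, -1.445, -2.605)
Step 3: at (1.12, -1.445, -2.605), ∇E = (2.02, -2.705, -2.645) → (1.12, -1.445, -2.605) − 0.1·(2.02, -2.705, -2.645) = (0.918, -1.1745, -2.3405)
Step 4: at (0.918, -1.1745, -2.3405), ∇E = (1.48, -1.9525, -2.5885) → (0.918, -1.1745, -2.3405) − 0.1·(1.48, -1.9525, -2.5885) = (0.77, -0.97925, -2.08165)
E(0.77, -0.97925, -2.08165) = 3.6782646475

3.6782646475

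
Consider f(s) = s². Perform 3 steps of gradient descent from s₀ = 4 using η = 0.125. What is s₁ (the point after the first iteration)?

3

f′(s) = 2s
s₁ = 4 − 0.125·8 = 3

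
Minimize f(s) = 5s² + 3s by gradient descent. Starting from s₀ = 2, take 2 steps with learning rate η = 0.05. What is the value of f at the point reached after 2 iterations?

1.203125

f′(s) = 10s + 3
s₁ = 2 − 0.05·23 = 0.85
s₂ = 0.85 − 0.05·11.5 = 0.275
f(0.275) = 1.203125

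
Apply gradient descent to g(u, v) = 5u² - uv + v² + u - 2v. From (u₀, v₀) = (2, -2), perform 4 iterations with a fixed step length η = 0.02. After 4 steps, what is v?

-1.44397616

∇g = (10u - v + 1, -u + 2v - 2)
(u₁, v₁) = (2, -2) − 0.02·(23, -8) = (1.54, -1.84)
(u₂, v₂) = (1.54, -1.84) − 0.02·(18.24, -7.22) = (1.1752, -1.6956)
(u₃, v₃) = (1.1752, -1.6956) − 0.02·(14.4476, -6.5664) = (0.886248, -1.564272)
(u₄, v₄) = (0.886248, -1.564272) − 0.02·(11.426752, -6.014792) = (0.65771296, -1.44397616)
v = -1.44397616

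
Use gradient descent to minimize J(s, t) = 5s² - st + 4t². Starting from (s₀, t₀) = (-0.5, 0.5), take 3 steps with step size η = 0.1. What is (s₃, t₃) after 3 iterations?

(0.0015, 0.0035)

∇J = (10s - t, -s + 8t)
Step 1: at (-0.5, 0.5), ∇J = (-5.5, 4.5) → (-0.5, 0.5) − 0.1·(-5.5, 4.5) = (0.05, 0.05)
Step 2: at (0.05, 0.05), ∇J = (0.45, 0.35) → (0.05, 0.05) − 0.1·(0.45, 0.35) = (0.005, 0.015)
Step 3: at (0.005, 0.015), ∇J = (0.035, 0.115) → (0.005, 0.015) − 0.1·(0.035, 0.115) = (0.0015, 0.0035)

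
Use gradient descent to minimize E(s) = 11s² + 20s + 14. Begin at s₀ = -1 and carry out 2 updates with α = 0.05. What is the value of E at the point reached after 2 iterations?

4.9091

E′(s) = 22s + 20
s₁ = -1 − 0.05·(-2) = -0.9
s₂ = -0.9 − 0.05·0.2 = -0.91
E(-0.91) = 4.9091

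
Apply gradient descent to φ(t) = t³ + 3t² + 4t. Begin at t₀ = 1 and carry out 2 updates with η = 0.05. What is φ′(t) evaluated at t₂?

φ′(t) = 3t² + 6t + 4
Step 1: φ′(1) = 13; t₁ = 1 − 0.05·13 = 0.35
Step 2: φ′(0.35) = 6.4675; t₂ = 0.35 − 0.05·6.4675 = 0.026625
φ′(t) at (0.026625) = 4.161876671875

4.161876671875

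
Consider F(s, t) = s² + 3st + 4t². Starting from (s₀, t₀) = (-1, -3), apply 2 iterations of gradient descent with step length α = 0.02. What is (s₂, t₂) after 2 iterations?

(-0.6012, -2.0196)

∇F = (2s + 3t, 3s + 8t)
(s₁, t₁) = (-1, -3) − 0.02·(-11, -27) = (-0.78, -2.46)
(s₂, t₂) = (-0.78, -2.46) − 0.02·(-8.94, -22.02) = (-0.6012, -2.0196)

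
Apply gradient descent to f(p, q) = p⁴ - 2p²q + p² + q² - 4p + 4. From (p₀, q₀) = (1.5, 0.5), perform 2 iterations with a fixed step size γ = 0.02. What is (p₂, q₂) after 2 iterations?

∇f = (4p³ - 4pq + 2p - 4, -2p² + 2q)
Step 1: at (1.5, 0.5), ∇f = (9.5, -3.5) → (1.5, 0.5) − 0.02·(9.5, -3.5) = (1.31, 0.57)
Step 2: at (1.31, 0.57), ∇f = (4.625564, -2.2922) → (1.31, 0.57) − 0.02·(4.625564, -2.2922) = (1.21748872, 0.615844)

(1.21748872, 0.615844)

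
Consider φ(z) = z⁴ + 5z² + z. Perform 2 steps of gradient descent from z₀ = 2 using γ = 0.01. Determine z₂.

1.18593908

φ′(z) = 4z³ + 10z + 1
Step 1: φ′(2) = 53; z₁ = 2 − 0.01·53 = 1.47
Step 2: φ′(1.47) = 28.406092; z₂ = 1.47 − 0.01·28.406092 = 1.18593908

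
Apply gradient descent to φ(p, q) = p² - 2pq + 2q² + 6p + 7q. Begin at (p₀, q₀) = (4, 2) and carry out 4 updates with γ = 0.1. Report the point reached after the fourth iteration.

∇φ = (2p - 2q + 6, -2p + 4q + 7)
(p₁, q₁) = (4, 2) − 0.1·(10, 7) = (3, 1.3)
(p₂, q₂) = (3, 1.3) − 0.1·(9.4, 6.2) = (2.06, 0.68)
(p₃, q₃) = (2.06, 0.68) − 0.1·(8.76, 5.6) = (1.184, 0.12)
(p₄, q₄) = (1.184, 0.12) − 0.1·(8.128, 5.112) = (0.3712, -0.3912)

(0.3712, -0.3912)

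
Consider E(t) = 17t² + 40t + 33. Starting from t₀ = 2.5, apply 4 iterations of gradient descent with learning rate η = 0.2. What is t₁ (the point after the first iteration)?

E′(t) = 34t + 40
Step 1: E′(2.5) = 125; t₁ = 2.5 − 0.2·125 = -22.5

-22.5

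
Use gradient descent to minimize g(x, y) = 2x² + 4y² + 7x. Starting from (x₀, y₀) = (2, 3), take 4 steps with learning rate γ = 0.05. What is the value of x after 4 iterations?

-0.214

∇g = (4x + 7, 8y)
Step 1: at (2, 3), ∇g = (15, 24) → (2, 3) − 0.05·(15, 24) = (1.25, 1.8)
Step 2: at (1.25, 1.8), ∇g = (12, 14.4) → (1.25, 1.8) − 0.05·(12, 14.4) = (0.65, 1.08)
Step 3: at (0.65, 1.08), ∇g = (9.6, 8.64) → (0.65, 1.08) − 0.05·(9.6, 8.64) = (0.17, 0.648)
Step 4: at (0.17, 0.648), ∇g = (7.68, 5.184) → (0.17, 0.648) − 0.05·(7.68, 5.184) = (-0.214, 0.3888)
x = -0.214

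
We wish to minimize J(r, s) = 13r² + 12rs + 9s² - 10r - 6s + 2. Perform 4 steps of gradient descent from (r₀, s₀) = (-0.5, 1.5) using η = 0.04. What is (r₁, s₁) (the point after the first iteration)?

(-0.3, 0.9)

∇J = (26r + 12s - 10, 12r + 18s - 6)
(r₁, s₁) = (-0.5, 1.5) − 0.04·(-5, 15) = (-0.3, 0.9)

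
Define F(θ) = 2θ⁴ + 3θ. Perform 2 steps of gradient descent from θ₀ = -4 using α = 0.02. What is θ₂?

-31.64464512

F′(θ) = 8θ³ + 3
Step 1: F′(-4) = -509; θ₁ = -4 − 0.02·(-509) = 6.18
Step 2: F′(6.18) = 1891.232256; θ₂ = 6.18 − 0.02·1891.232256 = -31.64464512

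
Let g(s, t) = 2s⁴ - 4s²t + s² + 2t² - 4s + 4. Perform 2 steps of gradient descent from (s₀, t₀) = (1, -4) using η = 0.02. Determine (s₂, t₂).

(0.16994816, -3.307392)

∇g = (8s³ - 8st + 2s - 4, -4s² + 4t)
(s₁, t₁) = (1, -4) − 0.02·(38, -20) = (0.24, -3.6)
(s₂, t₂) = (0.24, -3.6) − 0.02·(3.502592, -14.6304) = (0.16994816, -3.307392)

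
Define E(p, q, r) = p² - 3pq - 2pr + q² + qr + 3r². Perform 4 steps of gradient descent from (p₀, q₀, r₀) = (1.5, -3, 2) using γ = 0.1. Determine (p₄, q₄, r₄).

(-0.4167, -1.1862, 0.3321)

∇E = (2p - 3q - 2r, -3p + 2q + r, -2p + q + 6r)
(p₁, q₁, r₁) = (1.5, -3, 2) − 0.1·(8, -8.5, 6) = (0.7, -2.15, 1.4)
(p₂, q₂, r₂) = (0.7, -2.15, 1.4) − 0.1·(5.05, -5, 4.85) = (0.195, -1.65, 0.915)
(p₃, q₃, r₃) = (0.195, -1.65, 0.915) − 0.1·(3.51, -2.97, 3.45) = (-0.156, -1.353, 0.57)
(p₄, q₄, r₄) = (-0.156, -1.353, 0.57) − 0.1·(2.607, -1.668, 2.379) = (-0.4167, -1.1862, 0.3321)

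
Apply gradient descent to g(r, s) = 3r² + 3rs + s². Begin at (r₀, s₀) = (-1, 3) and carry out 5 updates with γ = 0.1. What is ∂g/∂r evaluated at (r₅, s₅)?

-0.47157

∇g = (6r + 3s, 3r + 2s)
Step 1: at (-1, 3), ∇g = (3, 3) → (-1, 3) − 0.1·(3, 3) = (-1.3, 2.7)
Step 2: at (-1.3, 2.7), ∇g = (0.3, 1.5) → (-1.3, 2.7) − 0.1·(0.3, 1.5) = (-1.33, 2.55)
Step 3: at (-1.33, 2.55), ∇g = (-0.33, 1.11) → (-1.33, 2.55) − 0.1·(-0.33, 1.11) = (-1.297, 2.439)
Step 4: at (-1.297, 2.439), ∇g = (-0.465, 0.987) → (-1.297, 2.439) − 0.1·(-0.465, 0.987) = (-1.2505, 2.3403)
Step 5: at (-1.2505, 2.3403), ∇g = (-0.4821, 0.9291) → (-1.2505, 2.3403) − 0.1·(-0.4821, 0.9291) = (-1.20229, 2.24739)
∂g/∂r at (-1.20229, 2.24739) = -0.47157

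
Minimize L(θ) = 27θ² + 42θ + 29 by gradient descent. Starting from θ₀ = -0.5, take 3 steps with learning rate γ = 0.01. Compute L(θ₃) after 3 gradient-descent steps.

L′(θ) = 54θ + 42
Step 1: L′(-0.5) = 15; θ₁ = -0.5 − 0.01·15 = -0.65
Step 2: L′(-0.65) = 6.9; θ₂ = -0.65 − 0.01·6.9 = -0.719
Step 3: L′(-0.719) = 3.174; θ₃ = -0.719 − 0.01·3.174 = -0.75074
L(-0.75074) = 12.6864047852

12.6864047852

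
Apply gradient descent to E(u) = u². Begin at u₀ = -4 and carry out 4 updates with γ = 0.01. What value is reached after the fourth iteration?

E′(u) = 2u
Step 1: E′(-4) = -8; u₁ = -4 − 0.01·(-8) = -3.92
Step 2: E′(-3.92) = -7.84; u₂ = -3.92 − 0.01·(-7.84) = -3.8416
Step 3: E′(-3.8416) = -7.6832; u₃ = -3.8416 − 0.01·(-7.6832) = -3.764768
Step 4: E′(-3.764768) = -7.529536; u₄ = -3.764768 − 0.01·(-7.529536) = -3.68947264

-3.68947264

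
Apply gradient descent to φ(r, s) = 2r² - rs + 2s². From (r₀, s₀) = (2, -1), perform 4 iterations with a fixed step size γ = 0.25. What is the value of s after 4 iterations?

-0.00390625

∇φ = (4r - s, -r + 4s)
(r₁, s₁) = (2, -1) − 0.25·(9, -6) = (-0.25, 0.5)
(r₂, s₂) = (-0.25, 0.5) − 0.25·(-1.5, 2.25) = (0.125, -0.0625)
(r₃, s₃) = (0.125, -0.0625) − 0.25·(0.5625, -0.375) = (-0.015625, 0.03125)
(r₄, s₄) = (-0.015625, 0.03125) − 0.25·(-0.09375, 0.140625) = (0.0078125, -0.00390625)
s = -0.00390625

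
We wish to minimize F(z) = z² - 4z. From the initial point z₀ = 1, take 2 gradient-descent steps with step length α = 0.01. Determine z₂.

F′(z) = 2z - 4
z₁ = 1 − 0.01·(-2) = 1.02
z₂ = 1.02 − 0.01·(-1.96) = 1.0396

1.0396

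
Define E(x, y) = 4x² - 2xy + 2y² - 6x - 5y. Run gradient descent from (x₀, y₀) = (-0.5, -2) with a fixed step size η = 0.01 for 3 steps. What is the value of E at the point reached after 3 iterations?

15.013748168192

∇E = (8x - 2y - 6, -2x + 4y - 5)
(x₁, y₁) = (-0.5, -2) − 0.01·(-6, -12) = (-0.44, -1.88)
(x₂, y₂) = (-0.44, -1.88) − 0.01·(-5.76, -11.64) = (-0.3824, -1.7636)
(x₃, y₃) = (-0.3824, -1.7636) − 0.01·(-5.532, -11.2896) = (-0.32708, -1.650704)
E(-0.32708, -1.650704) = 15.013748168192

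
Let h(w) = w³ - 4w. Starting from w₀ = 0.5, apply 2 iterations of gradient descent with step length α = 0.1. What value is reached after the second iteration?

1.0208125

h′(w) = 3w² - 4
Step 1: h′(0.5) = -3.25; w₁ = 0.5 − 0.1·(-3.25) = 0.825
Step 2: h′(0.825) = -1.958125; w₂ = 0.825 − 0.1·(-1.958125) = 1.0208125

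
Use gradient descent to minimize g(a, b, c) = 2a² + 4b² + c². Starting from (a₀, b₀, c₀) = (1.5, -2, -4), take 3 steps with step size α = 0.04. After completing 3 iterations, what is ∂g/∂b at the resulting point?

-5.030912

∇g = (4a, 8b, 2c)
Step 1: at (1.5, -2, -4), ∇g = (6, -16, -8) → (1.5, -2, -4) − 0.04·(6, -16, -8) = (1.26, -1.36, -3.68)
Step 2: at (1.26, -1.36, -3.68), ∇g = (5.04, -10.88, -7.36) → (1.26, -1.36, -3.68) − 0.04·(5.04, -10.88, -7.36) = (1.0584, -0.9248, -3.3856)
Step 3: at (1.0584, -0.9248, -3.3856), ∇g = (4.2336, -7.3984, -6.7712) → (1.0584, -0.9248, -3.3856) − 0.04·(4.2336, -7.3984, -6.7712) = (0.889056, -0.628864, -3.114752)
∂g/∂b at (0.889056, -0.628864, -3.114752) = -5.030912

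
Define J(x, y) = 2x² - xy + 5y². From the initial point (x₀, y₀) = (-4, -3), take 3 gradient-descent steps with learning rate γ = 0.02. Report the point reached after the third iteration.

∇J = (4x - y, -x + 10y)
Step 1: at (-4, -3), ∇J = (-13, -26) → (-4, -3) − 0.02·(-13, -26) = (-3.74, -2.48)
Step 2: at (-3.74, -2.48), ∇J = (-12.48, -21.06) → (-3.74, -2.48) − 0.02·(-12.48, -21.06) = (-3.4904, -2.0588)
Step 3: at (-3.4904, -2.0588), ∇J = (-11.9028, -17.0976) → (-3.4904, -2.0588) − 0.02·(-11.9028, -17.0976) = (-3.252344, -1.716848)

(-3.252344, -1.716848)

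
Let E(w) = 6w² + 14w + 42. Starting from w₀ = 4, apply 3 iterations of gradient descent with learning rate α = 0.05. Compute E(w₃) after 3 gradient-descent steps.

E′(w) = 12w + 14
w₁ = 4 − 0.05·62 = 0.9
w₂ = 0.9 − 0.05·24.8 = -0.34
w₃ = -0.34 − 0.05·9.92 = -0.836
E(-0.836) = 34.489376

34.489376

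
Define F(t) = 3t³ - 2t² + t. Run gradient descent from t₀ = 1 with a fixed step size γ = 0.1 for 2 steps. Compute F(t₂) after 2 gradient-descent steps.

F′(t) = 9t² - 4t + 1
t₁ = 1 − 0.1·6 = 0.4
t₂ = 0.4 − 0.1·0.84 = 0.316
F(0.316) = 0.210951488

0.210951488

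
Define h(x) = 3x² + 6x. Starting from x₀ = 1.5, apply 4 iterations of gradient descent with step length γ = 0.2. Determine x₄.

h′(x) = 6x + 6
x₁ = 1.5 − 0.2·15 = -1.5
x₂ = -1.5 − 0.2·(-3) = -0.9
x₃ = -0.9 − 0.2·0.6 = -1.02
x₄ = -1.02 − 0.2·(-0.12) = -0.996

-0.996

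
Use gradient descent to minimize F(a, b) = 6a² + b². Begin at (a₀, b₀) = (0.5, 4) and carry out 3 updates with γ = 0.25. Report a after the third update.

-4

∇F = (12a, 2b)
Step 1: at (0.5, 4), ∇F = (6, 8) → (0.5, 4) − 0.25·(6, 8) = (-1, 2)
Step 2: at (-1, 2), ∇F = (-12, 4) → (-1, 2) − 0.25·(-12, 4) = (2, 1)
Step 3: at (2, 1), ∇F = (24, 2) → (2, 1) − 0.25·(24, 2) = (-4, 0.5)
a = -4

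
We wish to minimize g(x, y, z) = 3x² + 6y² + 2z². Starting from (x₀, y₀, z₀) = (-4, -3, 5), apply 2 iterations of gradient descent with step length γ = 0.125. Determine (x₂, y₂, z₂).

∇g = (6x, 12y, 4z)
Step 1: at (-4, -3, 5), ∇g = (-24, -36, 20) → (-4, -3, 5) − 0.125·(-24, -36, 20) = (-1, 1.5, 2.5)
Step 2: at (-1, 1.5, 2.5), ∇g = (-6, 18, 10) → (-1, 1.5, 2.5) − 0.125·(-6, 18, 10) = (-0.25, -0.75, 1.25)

(-0.25, -0.75, 1.25)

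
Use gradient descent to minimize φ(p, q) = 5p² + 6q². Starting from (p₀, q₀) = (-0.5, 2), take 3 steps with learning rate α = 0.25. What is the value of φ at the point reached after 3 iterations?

∇φ = (10p, 12q)
(p₁, q₁) = (-0.5, 2) − 0.25·(-5, 24) = (0.75, -4)
(p₂, q₂) = (0.75, -4) − 0.25·(7.5, -48) = (-1.125, 8)
(p₃, q₃) = (-1.125, 8) − 0.25·(-11.25, 96) = (1.6875, -16)
φ(1.6875, -16) = 1550.23828125

1550.23828125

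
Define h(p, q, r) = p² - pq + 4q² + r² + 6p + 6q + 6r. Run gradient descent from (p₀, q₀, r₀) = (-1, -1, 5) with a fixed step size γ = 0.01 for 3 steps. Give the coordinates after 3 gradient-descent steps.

(-1.146735, -0.973785, 4.529536)

∇h = (2p - q + 6, -p + 8q + 6, 2r + 6)
(p₁, q₁, r₁) = (-1, -1, 5) − 0.01·(5, -1, 16) = (-1.05, -0.99, 4.84)
(p₂, q₂, r₂) = (-1.05, -0.99, 4.84) − 0.01·(4.89, -0.87, 15.68) = (-1.0989, -0.9813, 4.6832)
(p₃, q₃, r₃) = (-1.0989, -0.9813, 4.6832) − 0.01·(4.7835, -0.7515, 15.3664) = (-1.146735, -0.973785, 4.529536)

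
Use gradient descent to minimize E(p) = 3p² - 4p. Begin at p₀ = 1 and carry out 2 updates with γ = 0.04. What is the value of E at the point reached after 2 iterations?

E′(p) = 6p - 4
Step 1: E′(1) = 2; p₁ = 1 − 0.04·2 = 0.92
Step 2: E′(0.92) = 1.52; p₂ = 0.92 − 0.04·1.52 = 0.8592
E(0.8592) = -1.22212608

-1.22212608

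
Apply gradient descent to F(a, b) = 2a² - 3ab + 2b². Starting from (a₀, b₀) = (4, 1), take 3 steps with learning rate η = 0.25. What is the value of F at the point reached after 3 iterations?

3.91552734375

∇F = (4a - 3b, -3a + 4b)
(a₁, b₁) = (4, 1) − 0.25·(13, -8) = (0.75, 3)
(a₂, b₂) = (0.75, 3) − 0.25·(-6, 9.75) = (2.25, 0.5625)
(a₃, b₃) = (2.25, 0.5625) − 0.25·(7.3125, -4.5) = (0.421875, 1.6875)
F(0.421875, 1.6875) = 3.91552734375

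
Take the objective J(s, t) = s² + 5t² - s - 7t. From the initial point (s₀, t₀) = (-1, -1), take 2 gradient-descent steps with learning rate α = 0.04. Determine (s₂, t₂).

(-0.7696, 0.088)

∇J = (2s - 1, 10t - 7)
(s₁, t₁) = (-1, -1) − 0.04·(-3, -17) = (-0.88, -0.32)
(s₂, t₂) = (-0.88, -0.32) − 0.04·(-2.76, -10.2) = (-0.7696, 0.088)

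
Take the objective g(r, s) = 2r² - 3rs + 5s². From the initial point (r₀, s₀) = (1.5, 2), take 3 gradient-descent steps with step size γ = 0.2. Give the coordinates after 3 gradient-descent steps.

(1.128, -2.216)

∇g = (4r - 3s, -3r + 10s)
Step 1: at (1.5, 2), ∇g = (0, 15.5) → (1.5, 2) − 0.2·(0, 15.5) = (1.5, -1.1)
Step 2: at (1.5, -1.1), ∇g = (9.3, -15.5) → (1.5, -1.1) − 0.2·(9.3, -15.5) = (-0.36, 2)
Step 3: at (-0.36, 2), ∇g = (-7.44, 21.08) → (-0.36, 2) − 0.2·(-7.44, 21.08) = (1.128, -2.216)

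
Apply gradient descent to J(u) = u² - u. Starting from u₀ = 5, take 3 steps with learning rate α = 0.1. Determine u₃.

2.804

J′(u) = 2u - 1
Step 1: J′(5) = 9; u₁ = 5 − 0.1·9 = 4.1
Step 2: J′(4.1) = 7.2; u₂ = 4.1 − 0.1·7.2 = 3.38
Step 3: J′(3.38) = 5.76; u₃ = 3.38 − 0.1·5.76 = 2.804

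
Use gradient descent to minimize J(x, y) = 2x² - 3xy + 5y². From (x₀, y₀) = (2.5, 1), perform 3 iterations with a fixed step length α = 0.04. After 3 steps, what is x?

1.75392

∇J = (4x - 3y, -3x + 10y)
Step 1: at (2.5, 1), ∇J = (7, 2.5) → (2.5, 1) − 0.04·(7, 2.5) = (2.22, 0.9)
Step 2: at (2.22, 0.9), ∇J = (6.18, 2.34) → (2.22, 0.9) − 0.04·(6.18, 2.34) = (1.9728, 0.8064)
Step 3: at (1.9728, 0.8064), ∇J = (5.472, 2.1456) → (1.9728, 0.8064) − 0.04·(5.472, 2.1456) = (1.75392, 0.720576)
x = 1.75392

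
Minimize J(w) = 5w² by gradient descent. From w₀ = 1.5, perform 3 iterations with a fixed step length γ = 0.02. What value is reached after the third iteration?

0.768

J′(w) = 10w
w₁ = 1.5 − 0.02·15 = 1.2
w₂ = 1.2 − 0.02·12 = 0.96
w₃ = 0.96 − 0.02·9.6 = 0.768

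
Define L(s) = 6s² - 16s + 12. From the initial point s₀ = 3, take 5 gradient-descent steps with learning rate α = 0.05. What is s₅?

1.3504

L′(s) = 12s - 16
Step 1: L′(3) = 20; s₁ = 3 − 0.05·20 = 2
Step 2: L′(2) = 8; s₂ = 2 − 0.05·8 = 1.6
Step 3: L′(1.6) = 3.2; s₃ = 1.6 − 0.05·3.2 = 1.44
Step 4: L′(1.44) = 1.28; s₄ = 1.44 − 0.05·1.28 = 1.376
Step 5: L′(1.376) = 0.512; s₅ = 1.376 − 0.05·0.512 = 1.3504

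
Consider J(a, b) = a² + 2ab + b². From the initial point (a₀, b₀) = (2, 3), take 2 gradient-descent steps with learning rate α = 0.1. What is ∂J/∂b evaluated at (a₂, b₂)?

3.6

∇J = (2a + 2b, 2a + 2b)
Step 1: at (2, 3), ∇J = (10, 10) → (2, 3) − 0.1·(10, 10) = (1, 2)
Step 2: at (1, 2), ∇J = (6, 6) → (1, 2) − 0.1·(6, 6) = (0.4, 1.4)
∂J/∂b at (0.4, 1.4) = 3.6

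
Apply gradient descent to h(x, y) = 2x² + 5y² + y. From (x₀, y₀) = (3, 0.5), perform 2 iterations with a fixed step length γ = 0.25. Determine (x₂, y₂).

∇h = (4x, 10y + 1)
Step 1: at (3, 0.5), ∇h = (12, 6) → (3, 0.5) − 0.25·(12, 6) = (0, -1)
Step 2: at (0, -1), ∇h = (0, -9) → (0, -1) − 0.25·(0, -9) = (0, 1.25)

(0, 1.25)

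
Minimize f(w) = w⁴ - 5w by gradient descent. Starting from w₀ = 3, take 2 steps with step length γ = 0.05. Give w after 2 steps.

0.087675

f′(w) = 4w³ - 5
Step 1: f′(3) = 103; w₁ = 3 − 0.05·103 = -2.15
Step 2: f′(-2.15) = -44.7535; w₂ = -2.15 − 0.05·(-44.7535) = 0.087675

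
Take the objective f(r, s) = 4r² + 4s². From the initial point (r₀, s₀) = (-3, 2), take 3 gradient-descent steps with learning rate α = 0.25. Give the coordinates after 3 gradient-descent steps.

(3, -2)

∇f = (8r, 8s)
Step 1: at (-3, 2), ∇f = (-24, 16) → (-3, 2) − 0.25·(-24, 16) = (3, -2)
Step 2: at (3, -2), ∇f = (24, -16) → (3, -2) − 0.25·(24, -16) = (-3, 2)
Step 3: at (-3, 2), ∇f = (-24, 16) → (-3, 2) − 0.25·(-24, 16) = (3, -2)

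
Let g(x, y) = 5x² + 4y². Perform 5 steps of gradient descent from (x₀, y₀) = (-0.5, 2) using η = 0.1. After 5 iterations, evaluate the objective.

∇g = (10x, 8y)
Step 1: at (-0.5, 2), ∇g = (-5, 16) → (-0.5, 2) − 0.1·(-5, 16) = (0, 0.4)
Step 2: at (0, 0.4), ∇g = (0, 3.2) → (0, 0.4) − 0.1·(0, 3.2) = (0, 0.08)
Step 3: at (0, 0.08), ∇g = (0, 0.64) → (0, 0.08) − 0.1·(0, 0.64) = (0, 0.016)
Step 4: at (0, 0.016), ∇g = (0, 0.128) → (0, 0.016) − 0.1·(0, 0.128) = (0, 0.0032)
Step 5: at (0, 0.0032), ∇g = (0, 0.0256) → (0, 0.0032) − 0.1·(0, 0.0256) = (0, 0.00064)
g(0, 0.00064) = 0.0000016384

0.0000016384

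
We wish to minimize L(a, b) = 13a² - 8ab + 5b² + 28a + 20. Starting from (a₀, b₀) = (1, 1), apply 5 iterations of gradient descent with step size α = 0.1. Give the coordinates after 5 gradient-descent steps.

∇L = (26a - 8b + 28, -8a + 10b)
Step 1: at (1, 1), ∇L = (46, 2) → (1, 1) − 0.1·(46, 2) = (-3.6, 0.8)
Step 2: at (-3.6, 0.8), ∇L = (-72, 36.8) → (-3.6, 0.8) − 0.1·(-72, 36.8) = (3.6, -2.88)
Step 3: at (3.6, -2.88), ∇L = (144.64, -57.6) → (3.6, -2.88) − 0.1·(144.64, -57.6) = (-10.864, 2.88)
Step 4: at (-10.864, 2.88), ∇L = (-277.504, 115.712) → (-10.864, 2.88) − 0.1·(-277.504, 115.712) = (16.8864, -8.6912)
Step 5: at (16.8864, -8.6912), ∇L = (536.576, -222.0032) → (16.8864, -8.6912) − 0.1·(536.576, -222.0032) = (-36.7712, 13.50912)

(-36.7712, 13.50912)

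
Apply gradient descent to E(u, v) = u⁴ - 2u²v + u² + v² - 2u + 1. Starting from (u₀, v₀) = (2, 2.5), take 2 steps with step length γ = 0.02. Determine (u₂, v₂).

∇E = (4u³ - 4uv + 2u - 2, -2u² + 2v)
(u₁, v₁) = (2, 2.5) − 0.02·(14, -3) = (1.72, 2.56)
(u₂, v₂) = (1.72, 2.56) − 0.02·(4.180992, -0.7968) = (1.63638016, 2.575936)

(1.63638016, 2.575936)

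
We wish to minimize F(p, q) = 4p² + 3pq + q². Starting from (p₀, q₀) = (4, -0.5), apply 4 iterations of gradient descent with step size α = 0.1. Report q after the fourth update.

-1.34345

∇F = (8p + 3q, 3p + 2q)
Step 1: at (4, -0.5), ∇F = (30.5, 11) → (4, -0.5) − 0.1·(30.5, 11) = (0.95, -1.6)
Step 2: at (0.95, -1.6), ∇F = (2.8, -0.35) → (0.95, -1.6) − 0.1·(2.8, -0.35) = (0.67, -1.565)
Step 3: at (0.67, -1.565), ∇F = (0.665, -1.12) → (0.67, -1.565) − 0.1·(0.665, -1.12) = (0.6035, -1.453)
Step 4: at (0.6035, -1.453), ∇F = (0.469, -1.0955) → (0.6035, -1.453) − 0.1·(0.469, -1.0955) = (0.5566, -1.34345)
q = -1.34345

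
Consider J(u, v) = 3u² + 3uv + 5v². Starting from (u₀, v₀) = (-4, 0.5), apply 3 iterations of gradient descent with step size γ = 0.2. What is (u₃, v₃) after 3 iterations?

∇J = (6u + 3v, 3u + 10v)
(u₁, v₁) = (-4, 0.5) − 0.2·(-22.5, -7) = (0.5, 1.9)
(u₂, v₂) = (0.5, 1.9) − 0.2·(8.7, 20.5) = (-1.24, -2.2)
(u₃, v₃) = (-1.24, -2.2) − 0.2·(-14.04, -25.72) = (1.568, 2.944)

(1.568, 2.944)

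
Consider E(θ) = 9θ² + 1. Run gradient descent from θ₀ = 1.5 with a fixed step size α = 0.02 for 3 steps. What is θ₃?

E′(θ) = 18θ
Step 1: E′(1.5) = 27; θ₁ = 1.5 − 0.02·27 = 0.96
Step 2: E′(0.96) = 17.28; θ₂ = 0.96 − 0.02·17.28 = 0.6144
Step 3: E′(0.6144) = 11.0592; θ₃ = 0.6144 − 0.02·11.0592 = 0.393216

0.393216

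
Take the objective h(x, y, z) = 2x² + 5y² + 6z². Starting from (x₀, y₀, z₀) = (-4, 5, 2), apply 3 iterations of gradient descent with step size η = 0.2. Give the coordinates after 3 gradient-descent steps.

∇h = (4x, 10y, 12z)
Step 1: at (-4, 5, 2), ∇h = (-16, 50, 24) → (-4, 5, 2) − 0.2·(-16, 50, 24) = (-0.8, -5, -2.8)
Step 2: at (-0.8, -5, -2.8), ∇h = (-3.2, -50, -33.6) → (-0.8, -5, -2.8) − 0.2·(-3.2, -50, -33.6) = (-0.16, 5, 3.92)
Step 3: at (-0.16, 5, 3.92), ∇h = (-0.64, 50, 47.04) → (-0.16, 5, 3.92) − 0.2·(-0.64, 50, 47.04) = (-0.032, -5, -5.488)

(-0.032, -5, -5.488)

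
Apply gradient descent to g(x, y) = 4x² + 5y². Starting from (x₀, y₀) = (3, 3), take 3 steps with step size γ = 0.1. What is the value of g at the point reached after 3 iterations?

∇g = (8x, 10y)
Step 1: at (3, 3), ∇g = (24, 30) → (3, 3) − 0.1·(24, 30) = (0.6, 0)
Step 2: at (0.6, 0), ∇g = (4.8, 0) → (0.6, 0) − 0.1·(4.8, 0) = (0.12, 0)
Step 3: at (0.12, 0), ∇g = (0.96, 0) → (0.12, 0) − 0.1·(0.96, 0) = (0.024, 0)
g(0.024, 0) = 0.002304

0.002304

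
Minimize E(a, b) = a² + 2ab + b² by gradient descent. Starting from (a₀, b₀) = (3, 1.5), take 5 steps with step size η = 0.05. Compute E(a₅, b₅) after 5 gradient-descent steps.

∇E = (2a + 2b, 2a + 2b)
Step 1: at (3, 1.5), ∇E = (9, 9) → (3, 1.5) − 0.05·(9, 9) = (2.55, 1.05)
Step 2: at (2.55, 1.05), ∇E = (7.2, 7.2) → (2.55, 1.05) − 0.05·(7.2, 7.2) = (2.19, 0.69)
Step 3: at (2.19, 0.69), ∇E = (5.76, 5.76) → (2.19, 0.69) − 0.05·(5.76, 5.76) = (1.902, 0.402)
Step 4: at (1.902, 0.402), ∇E = (4.608, 4.608) → (1.902, 0.402) − 0.05·(4.608, 4.608) = (1.6716, 0.1716)
Step 5: at (1.6716, 0.1716), ∇E = (3.6864, 3.6864) → (1.6716, 0.1716) − 0.05·(3.6864, 3.6864) = (1.48728, -0.01272)
E(1.48728, -0.01272) = 2.1743271936

2.1743271936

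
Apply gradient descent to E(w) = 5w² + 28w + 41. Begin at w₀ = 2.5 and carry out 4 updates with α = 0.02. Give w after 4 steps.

E′(w) = 10w + 28
w₁ = 2.5 − 0.02·53 = 1.44
w₂ = 1.44 − 0.02·42.4 = 0.592
w₃ = 0.592 − 0.02·33.92 = -0.0864
w₄ = -0.0864 − 0.02·27.136 = -0.62912

-0.62912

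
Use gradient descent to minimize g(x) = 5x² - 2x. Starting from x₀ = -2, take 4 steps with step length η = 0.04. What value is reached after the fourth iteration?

-0.08512

g′(x) = 10x - 2
Step 1: g′(-2) = -22; x₁ = -2 − 0.04·(-22) = -1.12
Step 2: g′(-1.12) = -13.2; x₂ = -1.12 − 0.04·(-13.2) = -0.592
Step 3: g′(-0.592) = -7.92; x₃ = -0.592 − 0.04·(-7.92) = -0.2752
Step 4: g′(-0.2752) = -4.752; x₄ = -0.2752 − 0.04·(-4.752) = -0.08512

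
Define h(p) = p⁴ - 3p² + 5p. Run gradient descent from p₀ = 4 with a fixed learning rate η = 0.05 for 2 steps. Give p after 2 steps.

h′(p) = 4p³ - 6p + 5
Step 1: h′(4) = 237; p₁ = 4 − 0.05·237 = -7.85
Step 2: h′(-7.85) = -1882.8465; p₂ = -7.85 − 0.05·(-1882.8465) = 86.292325

86.292325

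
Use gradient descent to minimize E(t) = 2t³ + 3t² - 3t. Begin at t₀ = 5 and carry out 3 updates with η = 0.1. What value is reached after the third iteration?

-6228.2505496

E′(t) = 6t² + 6t - 3
Step 1: E′(5) = 177; t₁ = 5 − 0.1·177 = -12.7
Step 2: E′(-12.7) = 888.54; t₂ = -12.7 − 0.1·888.54 = -101.554
Step 3: E′(-101.554) = 61266.965496; t₃ = -101.554 − 0.1·61266.965496 = -6228.2505496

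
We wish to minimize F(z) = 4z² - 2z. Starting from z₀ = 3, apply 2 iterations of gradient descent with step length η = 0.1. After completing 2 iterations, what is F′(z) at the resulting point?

0.88

F′(z) = 8z - 2
z₁ = 3 − 0.1·22 = 0.8
z₂ = 0.8 − 0.1·4.4 = 0.36
F′(z) at (0.36) = 0.88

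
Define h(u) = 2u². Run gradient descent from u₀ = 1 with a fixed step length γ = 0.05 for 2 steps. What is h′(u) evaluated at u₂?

2.56

h′(u) = 4u
Step 1: h′(1) = 4; u₁ = 1 − 0.05·4 = 0.8
Step 2: h′(0.8) = 3.2; u₂ = 0.8 − 0.05·3.2 = 0.64
h′(u) at (0.64) = 2.56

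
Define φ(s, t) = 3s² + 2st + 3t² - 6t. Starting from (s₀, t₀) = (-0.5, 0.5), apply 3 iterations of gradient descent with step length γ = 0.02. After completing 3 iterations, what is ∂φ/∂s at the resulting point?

-0.999424

∇φ = (6s + 2t, 2s + 6t - 6)
(s₁, t₁) = (-0.5, 0.5) − 0.02·(-2, -4) = (-0.46, 0.58)
(s₂, t₂) = (-0.46, 0.58) − 0.02·(-1.6, -3.44) = (-0.428, 0.6488)
(s₃, t₃) = (-0.428, 0.6488) − 0.02·(-1.2704, -2.9632) = (-0.402592, 0.708064)
∂φ/∂s at (-0.402592, 0.708064) = -0.999424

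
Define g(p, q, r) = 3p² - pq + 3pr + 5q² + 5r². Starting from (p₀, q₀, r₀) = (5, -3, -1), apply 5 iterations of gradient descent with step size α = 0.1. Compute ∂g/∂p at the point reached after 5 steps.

∇g = (6p - q + 3r, -p + 10q, 3p + 10r)
(p₁, q₁, r₁) = (5, -3, -1) − 0.1·(30, -35, 5) = (2, 0.5, -1.5)
(p₂, q₂, r₂) = (2, 0.5, -1.5) − 0.1·(7, 3, -9) = (1.3, 0.2, -0.6)
(p₃, q₃, r₃) = (1.3, 0.2, -0.6) − 0.1·(5.8, 0.7, -2.1) = (0.72, 0.13, -0.39)
(p₄, q₄, r₄) = (0.72, 0.13, -0.39) − 0.1·(3.02, 0.58, -1.74) = (0.418, 0.072, -0.216)
(p₅, q₅, r₅) = (0.418, 0.072, -0.216) − 0.1·(1.788, 0.302, -0.906) = (0.2392, 0.0418, -0.1254)
∂g/∂p at (0.2392, 0.0418, -0.1254) = 1.0172

1.0172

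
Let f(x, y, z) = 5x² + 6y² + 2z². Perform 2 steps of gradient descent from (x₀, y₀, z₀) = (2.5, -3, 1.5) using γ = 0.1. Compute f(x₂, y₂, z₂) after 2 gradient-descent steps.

0.6696

∇f = (10x, 12y, 4z)
(x₁, y₁, z₁) = (2.5, -3, 1.5) − 0.1·(25, -36, 6) = (0, 0.6, 0.9)
(x₂, y₂, z₂) = (0, 0.6, 0.9) − 0.1·(0, 7.2, 3.6) = (0, -0.12, 0.54)
f(0, -0.12, 0.54) = 0.6696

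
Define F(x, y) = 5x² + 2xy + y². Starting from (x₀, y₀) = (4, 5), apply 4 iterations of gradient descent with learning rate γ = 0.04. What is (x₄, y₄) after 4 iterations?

∇F = (10x + 2y, 2x + 2y)
Step 1: at (4, 5), ∇F = (50, 18) → (4, 5) − 0.04·(50, 18) = (2, 4.28)
Step 2: at (2, 4.28), ∇F = (28.56, 12.56) → (2, 4.28) − 0.04·(28.56, 12.56) = (0.8576, 3.7776)
Step 3: at (0.8576, 3.7776), ∇F = (16.1312, 9.2704) → (0.8576, 3.7776) − 0.04·(16.1312, 9.2704) = (0.212352, 3.406784)
Step 4: at (0.212352, 3.406784), ∇F = (8.937088, 7.238272) → (0.212352, 3.406784) − 0.04·(8.937088, 7.238272) = (-0.14513152, 3.11725312)

(-0.14513152, 3.11725312)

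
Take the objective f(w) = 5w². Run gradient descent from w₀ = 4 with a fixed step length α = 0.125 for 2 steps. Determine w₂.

0.25

f′(w) = 10w
w₁ = 4 − 0.125·40 = -1
w₂ = -1 − 0.125·(-10) = 0.25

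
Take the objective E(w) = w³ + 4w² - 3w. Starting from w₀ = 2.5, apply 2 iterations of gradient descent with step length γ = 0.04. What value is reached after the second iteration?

0.710212

E′(w) = 3w² + 8w - 3
w₁ = 2.5 − 0.04·35.75 = 1.07
w₂ = 1.07 − 0.04·8.9947 = 0.710212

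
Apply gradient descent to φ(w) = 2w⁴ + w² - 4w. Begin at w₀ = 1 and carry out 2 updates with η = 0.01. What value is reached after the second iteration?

0.89475328

φ′(w) = 8w³ + 2w - 4
Step 1: φ′(1) = 6; w₁ = 1 − 0.01·6 = 0.94
Step 2: φ′(0.94) = 4.524672; w₂ = 0.94 − 0.01·4.524672 = 0.89475328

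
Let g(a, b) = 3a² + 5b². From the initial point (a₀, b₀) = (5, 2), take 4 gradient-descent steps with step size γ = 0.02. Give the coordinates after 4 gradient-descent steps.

∇g = (6a, 10b)
(a₁, b₁) = (5, 2) − 0.02·(30, 20) = (4.4, 1.6)
(a₂, b₂) = (4.4, 1.6) − 0.02·(26.4, 16) = (3.872, 1.28)
(a₃, b₃) = (3.872, 1.28) − 0.02·(23.232, 12.8) = (3.40736, 1.024)
(a₄, b₄) = (3.40736, 1.024) − 0.02·(20.44416, 10.24) = (2.9984768, 0.8192)

(2.9984768, 0.8192)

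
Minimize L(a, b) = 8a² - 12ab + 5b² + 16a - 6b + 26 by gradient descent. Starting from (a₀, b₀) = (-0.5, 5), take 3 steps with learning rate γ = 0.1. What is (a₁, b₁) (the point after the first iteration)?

(4.7, 0)

∇L = (16a - 12b + 16, -12a + 10b - 6)
(a₁, b₁) = (-0.5, 5) − 0.1·(-52, 50) = (4.7, 0)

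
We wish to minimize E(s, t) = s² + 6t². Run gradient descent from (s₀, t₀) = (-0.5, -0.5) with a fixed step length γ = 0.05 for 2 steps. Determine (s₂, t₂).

∇E = (2s, 12t)
Step 1: at (-0.5, -0.5), ∇E = (-1, -6) → (-0.5, -0.5) − 0.05·(-1, -6) = (-0.45, -0.2)
Step 2: at (-0.45, -0.2), ∇E = (-0.9, -2.4) → (-0.45, -0.2) − 0.05·(-0.9, -2.4) = (-0.405, -0.08)

(-0.405, -0.08)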